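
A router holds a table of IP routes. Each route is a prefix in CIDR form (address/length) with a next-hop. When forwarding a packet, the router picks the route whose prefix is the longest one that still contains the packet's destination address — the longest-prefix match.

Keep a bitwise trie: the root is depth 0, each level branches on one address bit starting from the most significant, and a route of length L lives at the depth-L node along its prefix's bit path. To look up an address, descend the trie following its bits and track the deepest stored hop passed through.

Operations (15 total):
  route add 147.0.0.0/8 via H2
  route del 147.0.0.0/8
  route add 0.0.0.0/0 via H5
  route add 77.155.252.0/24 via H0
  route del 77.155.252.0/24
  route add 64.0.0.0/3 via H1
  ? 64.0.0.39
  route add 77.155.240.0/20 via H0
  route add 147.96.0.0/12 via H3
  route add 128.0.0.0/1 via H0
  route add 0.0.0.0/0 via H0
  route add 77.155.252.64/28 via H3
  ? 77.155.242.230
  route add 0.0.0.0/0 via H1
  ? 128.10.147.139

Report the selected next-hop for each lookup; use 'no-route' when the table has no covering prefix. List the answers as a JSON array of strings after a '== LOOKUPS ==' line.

Apply in order:
  + 147.0.0.0/8 (H2) depth=8
  del 147.0.0.0/8 (clear depth 8)
  + 0.0.0.0/0 (H5) depth=0
  + 77.155.252.0/24 (H0) depth=24
  del 77.155.252.0/24 (clear depth 24)
  + 64.0.0.0/3 (H1) depth=3
  ? 64.0.0.39  path d0:H5→d1:-→d2:-→d3:H1→d4:-  best=H1
  + 77.155.240.0/20 (H0) depth=20
  + 147.96.0.0/12 (H3) depth=12
  + 128.0.0.0/1 (H0) depth=1
  + 0.0.0.0/0 (H0) depth=0
  + 77.155.252.64/28 (H3) depth=28
  ? 77.155.242.230  path d0:H0→d1:-→d2:-→d3:H1→d4:-→d5:-→d6:-→d7:-→d8:-→d9:-→d10:-→d11:-→d12:-→d13:-→d14:-→d15:-→d16:-→d17:-→d18:-→d19:-→d20:H0  best=H0
  + 0.0.0.0/0 (H1) depth=0
  ? 128.10.147.139  path d0:H1→d1:H0→d2:-→d3:-  best=H0

== LOOKUPS ==
["H1","H0","H0"]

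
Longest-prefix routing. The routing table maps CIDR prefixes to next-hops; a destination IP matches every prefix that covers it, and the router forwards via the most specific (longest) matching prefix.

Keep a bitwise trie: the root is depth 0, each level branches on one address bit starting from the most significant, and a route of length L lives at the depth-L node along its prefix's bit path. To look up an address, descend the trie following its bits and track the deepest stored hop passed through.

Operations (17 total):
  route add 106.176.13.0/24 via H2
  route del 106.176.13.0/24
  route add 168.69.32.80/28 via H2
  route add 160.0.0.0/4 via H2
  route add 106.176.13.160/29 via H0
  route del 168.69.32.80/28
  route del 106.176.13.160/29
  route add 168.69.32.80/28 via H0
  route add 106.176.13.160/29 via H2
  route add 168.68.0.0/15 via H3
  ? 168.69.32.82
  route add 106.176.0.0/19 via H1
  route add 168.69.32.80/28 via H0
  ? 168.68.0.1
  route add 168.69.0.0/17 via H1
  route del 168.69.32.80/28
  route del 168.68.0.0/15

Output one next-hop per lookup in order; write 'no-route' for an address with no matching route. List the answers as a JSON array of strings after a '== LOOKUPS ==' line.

Trace:
  + 106.176.13.0/24 (H2) depth=24
  - 106.176.13.0/24 clear@24
  + 168.69.32.80/28 (H2) depth=28
  + 160.0.0.0/4 (H2) depth=4
  + 106.176.13.160/29 (H0) depth=29
  - 168.69.32.80/28 clear@28
  - 106.176.13.160/29 clear@29
  + 168.69.32.80/28 (H0) depth=28
  + 106.176.13.160/29 (H2) depth=29
  + 168.68.0.0/15 (H3) depth=15
  lookup 168.69.32.82: bits 1010100001000101001000000101 walk d0:-→d1:-→d2:-→d3:-→d4:H2→d5:-→d6:-→d7:-→d8:-→d9:-→d10:-→d11:-→d12:-→d13:-→d14:-→d15:H3→d16:-→d17:-→d18:-→d19:-→d20:-→d21:-→d22:-→d23:-→d24:-→d25:-→d26:-→d27:-→d28:H0 -> H0
  + 106.176.0.0/19 (H1) depth=19
  + 168.69.32.80/28 (H0) depth=28
  lookup 168.68.0.1: bits 101010000100010 walk d0:-→d1:-→d2:-→d3:-→d4:H2→d5:-→d6:-→d7:-→d8:-→d9:-→d10:-→d11:-→d12:-→d13:-→d14:-→d15:H3 -> H3
  + 168.69.0.0/17 (H1) depth=17
  - 168.69.32.80/28 clear@28
  - 168.68.0.0/15 clear@15

== LOOKUPS ==
["H0","H3"]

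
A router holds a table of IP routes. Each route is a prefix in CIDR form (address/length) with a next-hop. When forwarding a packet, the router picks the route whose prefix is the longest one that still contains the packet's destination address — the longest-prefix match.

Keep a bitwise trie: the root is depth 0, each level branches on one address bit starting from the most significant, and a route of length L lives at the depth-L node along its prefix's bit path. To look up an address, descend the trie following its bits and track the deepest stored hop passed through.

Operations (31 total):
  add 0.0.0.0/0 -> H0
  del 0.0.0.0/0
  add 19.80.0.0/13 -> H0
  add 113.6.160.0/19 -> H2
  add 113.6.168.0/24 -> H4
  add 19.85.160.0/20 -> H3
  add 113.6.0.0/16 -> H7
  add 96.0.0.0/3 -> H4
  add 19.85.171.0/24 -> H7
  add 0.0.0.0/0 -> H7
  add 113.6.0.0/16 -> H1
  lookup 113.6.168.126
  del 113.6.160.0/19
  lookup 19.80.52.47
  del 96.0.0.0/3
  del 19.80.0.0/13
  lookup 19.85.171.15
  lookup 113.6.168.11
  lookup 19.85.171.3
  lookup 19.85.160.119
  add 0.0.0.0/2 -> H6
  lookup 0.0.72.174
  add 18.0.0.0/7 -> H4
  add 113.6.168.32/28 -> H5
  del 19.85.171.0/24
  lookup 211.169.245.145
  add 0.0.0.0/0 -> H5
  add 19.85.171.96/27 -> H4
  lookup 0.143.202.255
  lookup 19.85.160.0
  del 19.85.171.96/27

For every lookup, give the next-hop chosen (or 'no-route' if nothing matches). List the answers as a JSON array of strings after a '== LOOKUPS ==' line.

Process each operation:
  add 0.0.0.0/0 -> H0 at depth 0
  del 0.0.0.0/0 (clear depth 0)
  add 19.80.0.0/13 -> H0 at depth 13
  add 113.6.160.0/19 -> H2 at depth 19
  add 113.6.168.0/24 -> H4 at depth 24
  add 19.85.160.0/20 -> H3 at depth 20
  add 113.6.0.0/16 -> H7 at depth 16
  add 96.0.0.0/3 -> H4 at depth 3
  add 19.85.171.0/24 -> H7 at depth 24
  add 0.0.0.0/0 -> H7 at depth 0
  add 113.6.0.0/16 -> H1 at depth 16
  Q 113.6.168.126: descend 011100010000011010101000 ; hops seen [H7,H4,H1,H2,H4] ; pick H4
  del 113.6.160.0/19 (clear depth 19)
  Q 19.80.52.47: descend 0001001101010 ; hops seen [H7,H0] ; pick H0
  del 96.0.0.0/3 (clear depth 3)
  del 19.80.0.0/13 (clear depth 13)
  Q 19.85.171.15: descend 000100110101010110101011 ; hops seen [H7,H3,H7] ; pick H7
  Q 113.6.168.11: descend 011100010000011010101000 ; hops seen [H7,H1,H4] ; pick H4
  Q 19.85.171.3: descend 000100110101010110101011 ; hops seen [H7,H3,H7] ; pick H7
  Q 19.85.160.119: descend 00010011010101011010 ; hops seen [H7,H3] ; pick H3
  add 0.0.0.0/2 -> H6 at depth 2
  Q 0.0.72.174: descend 000 ; hops seen [H7,H6] ; pick H6
  add 18.0.0.0/7 -> H4 at depth 7
  add 113.6.168.32/28 -> H5 at depth 28
  del 19.85.171.0/24 (clear depth 24)
  Q 211.169.245.145: descend ε ; hops seen [H7] ; pick H7
  add 0.0.0.0/0 -> H5 at depth 0
  add 19.85.171.96/27 -> H4 at depth 27
  Q 0.143.202.255: descend 000 ; hops seen [H5,H6] ; pick H6
  Q 19.85.160.0: descend 00010011010101011010 ; hops seen [H5,H6,H4,H3] ; pick H3
  del 19.85.171.96/27 (clear depth 27)

== LOOKUPS ==
["H4","H0","H7","H4","H7","H3","H6","H7","H6","H3"]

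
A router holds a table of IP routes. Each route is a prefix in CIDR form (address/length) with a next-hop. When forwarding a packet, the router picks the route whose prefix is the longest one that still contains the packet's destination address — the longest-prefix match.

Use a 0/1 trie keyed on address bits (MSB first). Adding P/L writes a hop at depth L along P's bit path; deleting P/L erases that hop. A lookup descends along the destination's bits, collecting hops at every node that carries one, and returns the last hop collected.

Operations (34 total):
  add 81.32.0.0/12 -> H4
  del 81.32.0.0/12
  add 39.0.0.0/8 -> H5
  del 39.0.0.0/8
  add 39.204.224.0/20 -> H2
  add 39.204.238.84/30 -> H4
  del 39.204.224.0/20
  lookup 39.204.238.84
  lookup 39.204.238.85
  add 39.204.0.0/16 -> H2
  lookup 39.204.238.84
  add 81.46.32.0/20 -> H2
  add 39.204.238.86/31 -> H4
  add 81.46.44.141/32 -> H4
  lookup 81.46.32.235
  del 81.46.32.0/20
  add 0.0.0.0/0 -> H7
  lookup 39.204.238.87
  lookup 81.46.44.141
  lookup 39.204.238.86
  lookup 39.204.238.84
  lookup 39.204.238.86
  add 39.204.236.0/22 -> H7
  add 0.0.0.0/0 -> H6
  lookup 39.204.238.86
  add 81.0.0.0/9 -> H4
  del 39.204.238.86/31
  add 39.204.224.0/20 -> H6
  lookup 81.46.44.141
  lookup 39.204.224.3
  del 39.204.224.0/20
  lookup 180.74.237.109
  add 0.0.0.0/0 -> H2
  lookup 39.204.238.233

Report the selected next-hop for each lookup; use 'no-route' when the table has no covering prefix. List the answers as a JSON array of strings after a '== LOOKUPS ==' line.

Trace:
  add 81.32.0.0/12 -> H4 at depth 12
  del 81.32.0.0/12 (clear depth 12)
  add 39.0.0.0/8 -> H5 at depth 8
  del 39.0.0.0/8 (clear depth 8)
  add 39.204.224.0/20 -> H2 at depth 20
  add 39.204.238.84/30 -> H4 at depth 30
  del 39.204.224.0/20 (clear depth 20)
  ? 39.204.238.84  path d0:-→d1:-→d2:-→d3:-→d4:-→d5:-→d6:-→d7:-→d8:-→d9:-→d10:-→d11:-→d12:-→d13:-→d14:-→d15:-→d16:-→d17:-→d18:-→d19:-→d20:-→d21:-→d22:-→d23:-→d24:-→d25:-→d26:-→d27:-→d28:-→d29:-→d30:H4  best=H4
  ? 39.204.238.85  path d0:-→d1:-→d2:-→d3:-→d4:-→d5:-→d6:-→d7:-→d8:-→d9:-→d10:-→d11:-→d12:-→d13:-→d14:-→d15:-→d16:-→d17:-→d18:-→d19:-→d20:-→d21:-→d22:-→d23:-→d24:-→d25:-→d26:-→d27:-→d28:-→d29:-→d30:H4  best=H4
  add 39.204.0.0/16 -> H2 at depth 16
  ? 39.204.238.84  path d0:-→d1:-→d2:-→d3:-→d4:-→d5:-→d6:-→d7:-→d8:-→d9:-→d10:-→d11:-→d12:-→d13:-→d14:-→d15:-→d16:H2→d17:-→d18:-→d19:-→d20:-→d21:-→d22:-→d23:-→d24:-→d25:-→d26:-→d27:-→d28:-→d29:-→d30:H4  best=H4
  add 81.46.32.0/20 -> H2 at depth 20
  add 39.204.238.86/31 -> H4 at depth 31
  add 81.46.44.141/32 -> H4 at depth 32
  ? 81.46.32.235  path d0:-→d1:-→d2:-→d3:-→d4:-→d5:-→d6:-→d7:-→d8:-→d9:-→d10:-→d11:-→d12:-→d13:-→d14:-→d15:-→d16:-→d17:-→d18:-→d19:-→d20:H2  best=H2
  del 81.46.32.0/20 (clear depth 20)
  add 0.0.0.0/0 -> H7 at depth 0
  ? 39.204.238.87  path d0:H7→d1:-→d2:-→d3:-→d4:-→d5:-→d6:-→d7:-→d8:-→d9:-→d10:-→d11:-→d12:-→d13:-→d14:-→d15:-→d16:H2→d17:-→d18:-→d19:-→d20:-→d21:-→d22:-→d23:-→d24:-→d25:-→d26:-→d27:-→d28:-→d29:-→d30:H4→d31:H4  best=H4
  ? 81.46.44.141  path d0:H7→d1:-→d2:-→d3:-→d4:-→d5:-→d6:-→d7:-→d8:-→d9:-→d10:-→d11:-→d12:-→d13:-→d14:-→d15:-→d16:-→d17:-→d18:-→d19:-→d20:-→d21:-→d22:-→d23:-→d24:-→d25:-→d26:-→d27:-→d28:-→d29:-→d30:-→d31:-→d32:H4  best=H4
  ? 39.204.238.86  path d0:H7→d1:-→d2:-→d3:-→d4:-→d5:-→d6:-→d7:-→d8:-→d9:-→d10:-→d11:-→d12:-→d13:-→d14:-→d15:-→d16:H2→d17:-→d18:-→d19:-→d20:-→d21:-→d22:-→d23:-→d24:-→d25:-→d26:-→d27:-→d28:-→d29:-→d30:H4→d31:H4  best=H4
  ? 39.204.238.84  path d0:H7→d1:-→d2:-→d3:-→d4:-→d5:-→d6:-→d7:-→d8:-→d9:-→d10:-→d11:-→d12:-→d13:-→d14:-→d15:-→d16:H2→d17:-→d18:-→d19:-→d20:-→d21:-→d22:-→d23:-→d24:-→d25:-→d26:-→d27:-→d28:-→d29:-→d30:H4  best=H4
  ? 39.204.238.86  path d0:H7→d1:-→d2:-→d3:-→d4:-→d5:-→d6:-→d7:-→d8:-→d9:-→d10:-→d11:-→d12:-→d13:-→d14:-→d15:-→d16:H2→d17:-→d18:-→d19:-→d20:-→d21:-→d22:-→d23:-→d24:-→d25:-→d26:-→d27:-→d28:-→d29:-→d30:H4→d31:H4  best=H4
  add 39.204.236.0/22 -> H7 at depth 22
  add 0.0.0.0/0 -> H6 at depth 0
  ? 39.204.238.86  path d0:H6→d1:-→d2:-→d3:-→d4:-→d5:-→d6:-→d7:-→d8:-→d9:-→d10:-→d11:-→d12:-→d13:-→d14:-→d15:-→d16:H2→d17:-→d18:-→d19:-→d20:-→d21:-→d22:H7→d23:-→d24:-→d25:-→d26:-→d27:-→d28:-→d29:-→d30:H4→d31:H4  best=H4
  add 81.0.0.0/9 -> H4 at depth 9
  del 39.204.238.86/31 (clear depth 31)
  add 39.204.224.0/20 -> H6 at depth 20
  ? 81.46.44.141  path d0:H6→d1:-→d2:-→d3:-→d4:-→d5:-→d6:-→d7:-→d8:-→d9:H4→d10:-→d11:-→d12:-→d13:-→d14:-→d15:-→d16:-→d17:-→d18:-→d19:-→d20:-→d21:-→d22:-→d23:-→d24:-→d25:-→d26:-→d27:-→d28:-→d29:-→d30:-→d31:-→d32:H4  best=H4
  ? 39.204.224.3  path d0:H6→d1:-→d2:-→d3:-→d4:-→d5:-→d6:-→d7:-→d8:-→d9:-→d10:-→d11:-→d12:-→d13:-→d14:-→d15:-→d16:H2→d17:-→d18:-→d19:-→d20:H6  best=H6
  del 39.204.224.0/20 (clear depth 20)
  ? 180.74.237.109  path d0:H6  best=H6
  add 0.0.0.0/0 -> H2 at depth 0
  ? 39.204.238.233  path d0:H2→d1:-→d2:-→d3:-→d4:-→d5:-→d6:-→d7:-→d8:-→d9:-→d10:-→d11:-→d12:-→d13:-→d14:-→d15:-→d16:H2→d17:-→d18:-→d19:-→d20:-→d21:-→d22:H7→d23:-→d24:-  best=H7

== LOOKUPS ==
["H4","H4","H4","H2","H4","H4","H4","H4","H4","H4","H4","H6","H6","H7"]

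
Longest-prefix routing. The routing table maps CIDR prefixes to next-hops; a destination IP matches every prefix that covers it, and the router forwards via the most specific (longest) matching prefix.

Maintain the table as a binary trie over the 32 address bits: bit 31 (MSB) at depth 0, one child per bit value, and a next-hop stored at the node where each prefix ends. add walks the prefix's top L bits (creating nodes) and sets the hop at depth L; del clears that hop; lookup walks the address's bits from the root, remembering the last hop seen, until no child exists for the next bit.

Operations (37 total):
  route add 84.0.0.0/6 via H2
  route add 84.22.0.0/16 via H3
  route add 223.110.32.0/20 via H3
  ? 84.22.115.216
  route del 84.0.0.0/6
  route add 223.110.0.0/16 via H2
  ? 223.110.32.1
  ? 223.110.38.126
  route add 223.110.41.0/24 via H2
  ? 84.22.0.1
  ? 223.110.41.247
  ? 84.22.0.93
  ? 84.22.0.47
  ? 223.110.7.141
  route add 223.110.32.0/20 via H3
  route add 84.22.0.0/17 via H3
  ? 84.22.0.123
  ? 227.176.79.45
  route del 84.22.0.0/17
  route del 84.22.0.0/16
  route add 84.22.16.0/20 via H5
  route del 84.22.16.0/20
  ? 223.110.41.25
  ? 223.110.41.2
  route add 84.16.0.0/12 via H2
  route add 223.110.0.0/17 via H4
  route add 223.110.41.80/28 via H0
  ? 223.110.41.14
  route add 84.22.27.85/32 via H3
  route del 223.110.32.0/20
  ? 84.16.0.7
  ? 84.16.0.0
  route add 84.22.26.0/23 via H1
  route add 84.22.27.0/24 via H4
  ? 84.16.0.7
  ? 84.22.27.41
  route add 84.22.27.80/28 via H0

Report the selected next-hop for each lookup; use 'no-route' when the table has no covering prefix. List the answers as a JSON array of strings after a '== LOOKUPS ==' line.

Apply in order:
  add 84.0.0.0/6 -> H2 at depth 6
  add 84.22.0.0/16 -> H3 at depth 16
  add 223.110.32.0/20 -> H3 at depth 20
  Q 84.22.115.216: descend 0101010000010110 ; hops seen [H2,H3] ; pick H3
  - 84.0.0.0/6 clear@6
  add 223.110.0.0/16 -> H2 at depth 16
  Q 223.110.32.1: descend 11011111011011100010 ; hops seen [H2,H3] ; pick H3
  Q 223.110.38.126: descend 11011111011011100010 ; hops seen [H2,H3] ; pick H3
  add 223.110.41.0/24 -> H2 at depth 24
  Q 84.22.0.1: descend 0101010000010110 ; hops seen [H3] ; pick H3
  Q 223.110.41.247: descend 110111110110111000101001 ; hops seen [H2,H3,H2] ; pick H2
  Q 84.22.0.93: descend 0101010000010110 ; hops seen [H3] ; pick H3
  Q 84.22.0.47: descend 0101010000010110 ; hops seen [H3] ; pick H3
  Q 223.110.7.141: descend 110111110110111000 ; hops seen [H2] ; pick H2
  add 223.110.32.0/20 -> H3 at depth 20
  add 84.22.0.0/17 -> H3 at depth 17
  Q 84.22.0.123: descend 01010100000101100 ; hops seen [H3,H3] ; pick H3
  Q 227.176.79.45: descend 11 ; hops seen [∅] ; pick no-route
  - 84.22.0.0/17 clear@17
  - 84.22.0.0/16 clear@16
  add 84.22.16.0/20 -> H5 at depth 20
  - 84.22.16.0/20 clear@20
  Q 223.110.41.25: descend 110111110110111000101001 ; hops seen [H2,H3,H2] ; pick H2
  Q 223.110.41.2: descend 110111110110111000101001 ; hops seen [H2,H3,H2] ; pick H2
  add 84.16.0.0/12 -> H2 at depth 12
  add 223.110.0.0/17 -> H4 at depth 17
  add 223.110.41.80/28 -> H0 at depth 28
  Q 223.110.41.14: descend 1101111101101110001010010 ; hops seen [H2,H4,H3,H2] ; pick H2
  add 84.22.27.85/32 -> H3 at depth 32
  - 223.110.32.0/20 clear@20
  Q 84.16.0.7: descend 0101010000010 ; hops seen [H2] ; pick H2
  Q 84.16.0.0: descend 0101010000010 ; hops seen [H2] ; pick H2
  add 84.22.26.0/23 -> H1 at depth 23
  add 84.22.27.0/24 -> H4 at depth 24
  Q 84.16.0.7: descend 0101010000010 ; hops seen [H2] ; pick H2
  Q 84.22.27.41: descend 0101010000010110000110110 ; hops seen [H2,H1,H4] ; pick H4
  add 84.22.27.80/28 -> H0 at depth 28

== LOOKUPS ==
["H3","H3","H3","H3","H2","H3","H3","H2","H3","no-route","H2","H2","H2","H2","H2","H2","H4"]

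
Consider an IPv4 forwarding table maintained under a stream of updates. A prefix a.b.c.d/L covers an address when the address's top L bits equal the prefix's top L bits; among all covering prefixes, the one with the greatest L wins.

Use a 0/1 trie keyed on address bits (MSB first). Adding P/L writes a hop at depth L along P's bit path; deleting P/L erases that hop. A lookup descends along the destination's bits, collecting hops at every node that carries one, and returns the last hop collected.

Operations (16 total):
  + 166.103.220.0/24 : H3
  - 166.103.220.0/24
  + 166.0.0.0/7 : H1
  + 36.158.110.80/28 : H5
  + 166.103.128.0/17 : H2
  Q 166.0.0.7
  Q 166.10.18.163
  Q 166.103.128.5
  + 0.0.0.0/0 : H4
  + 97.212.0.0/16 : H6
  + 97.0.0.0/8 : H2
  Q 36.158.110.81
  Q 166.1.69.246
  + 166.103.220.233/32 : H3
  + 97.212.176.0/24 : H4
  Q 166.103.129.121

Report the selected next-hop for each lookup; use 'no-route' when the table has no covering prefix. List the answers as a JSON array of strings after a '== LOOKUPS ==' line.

Process each operation:
  + 166.103.220.0/24 (H3) depth=24
  del 166.103.220.0/24 (clear depth 24)
  + 166.0.0.0/7 (H1) depth=7
  + 36.158.110.80/28 (H5) depth=28
  + 166.103.128.0/17 (H2) depth=17
  Q 166.0.0.7: descend 101001100 ; hops seen [H1] ; pick H1
  Q 166.10.18.163: descend 101001100 ; hops seen [H1] ; pick H1
  Q 166.103.128.5: descend 10100110011001111 ; hops seen [H1,H2] ; pick H2
  + 0.0.0.0/0 (H4) depth=0
  + 97.212.0.0/16 (H6) depth=16
  + 97.0.0.0/8 (H2) depth=8
  Q 36.158.110.81: descend 0010010010011110011011100101 ; hops seen [H4,H5] ; pick H5
  Q 166.1.69.246: descend 101001100 ; hops seen [H4,H1] ; pick H1
  + 166.103.220.233/32 (H3) depth=32
  + 97.212.176.0/24 (H4) depth=24
  Q 166.103.129.121: descend 10100110011001111 ; hops seen [H4,H1,H2] ; pick H2

== LOOKUPS ==
["H1","H1","H2","H5","H1","H2"]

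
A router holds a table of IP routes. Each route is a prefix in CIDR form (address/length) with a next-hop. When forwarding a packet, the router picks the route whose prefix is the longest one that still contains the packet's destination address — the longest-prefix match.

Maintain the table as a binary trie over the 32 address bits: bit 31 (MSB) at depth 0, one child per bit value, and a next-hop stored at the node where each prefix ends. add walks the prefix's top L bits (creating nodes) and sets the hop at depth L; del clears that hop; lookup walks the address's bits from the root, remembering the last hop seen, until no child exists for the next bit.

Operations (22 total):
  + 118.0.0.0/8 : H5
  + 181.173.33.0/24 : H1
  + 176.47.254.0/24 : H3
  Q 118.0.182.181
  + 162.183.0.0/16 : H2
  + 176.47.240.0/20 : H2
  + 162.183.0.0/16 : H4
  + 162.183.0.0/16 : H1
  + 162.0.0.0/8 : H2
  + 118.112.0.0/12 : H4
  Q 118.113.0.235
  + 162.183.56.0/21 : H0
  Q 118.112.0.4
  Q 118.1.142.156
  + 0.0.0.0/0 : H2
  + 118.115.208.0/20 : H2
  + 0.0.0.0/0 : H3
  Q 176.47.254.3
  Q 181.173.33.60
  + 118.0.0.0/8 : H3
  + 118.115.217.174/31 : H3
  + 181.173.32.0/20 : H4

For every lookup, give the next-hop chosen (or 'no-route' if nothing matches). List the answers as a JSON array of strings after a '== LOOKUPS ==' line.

Trace:
  add 118.0.0.0/8 -> H5 at depth 8
  add 181.173.33.0/24 -> H1 at depth 24
  add 176.47.254.0/24 -> H3 at depth 24
  ? 118.0.182.181  path d0:-→d1:-→d2:-→d3:-→d4:-→d5:-→d6:-→d7:-→d8:H5  best=H5
  add 162.183.0.0/16 -> H2 at depth 16
  add 176.47.240.0/20 -> H2 at depth 20
  add 162.183.0.0/16 -> H4 at depth 16
  add 162.183.0.0/16 -> H1 at depth 16
  add 162.0.0.0/8 -> H2 at depth 8
  add 118.112.0.0/12 -> H4 at depth 12
  ? 118.113.0.235  path d0:-→d1:-→d2:-→d3:-→d4:-→d5:-→d6:-→d7:-→d8:H5→d9:-→d10:-→d11:-→d12:H4  best=H4
  add 162.183.56.0/21 -> H0 at depth 21
  ? 118.112.0.4  path d0:-→d1:-→d2:-→d3:-→d4:-→d5:-→d6:-→d7:-→d8:H5→d9:-→d10:-→d11:-→d12:H4  best=H4
  ? 118.1.142.156  path d0:-→d1:-→d2:-→d3:-→d4:-→d5:-→d6:-→d7:-→d8:H5→d9:-  best=H5
  add 0.0.0.0/0 -> H2 at depth 0
  add 118.115.208.0/20 -> H2 at depth 20
  add 0.0.0.0/0 -> H3 at depth 0
  ? 176.47.254.3  path d0:H3→d1:-→d2:-→d3:-→d4:-→d5:-→d6:-→d7:-→d8:-→d9:-→d10:-→d11:-→d12:-→d13:-→d14:-→d15:-→d16:-→d17:-→d18:-→d19:-→d20:H2→d21:-→d22:-→d23:-→d24:H3  best=H3
  ? 181.173.33.60  path d0:H3→d1:-→d2:-→d3:-→d4:-→d5:-→d6:-→d7:-→d8:-→d9:-→d10:-→d11:-→d12:-→d13:-→d14:-→d15:-→d16:-→d17:-→d18:-→d19:-→d20:-→d21:-→d22:-→d23:-→d24:H1  best=H1
  add 118.0.0.0/8 -> H3 at depth 8
  add 118.115.217.174/31 -> H3 at depth 31
  add 181.173.32.0/20 -> H4 at depth 20

== LOOKUPS ==
["H5","H4","H4","H5","H3","H1"]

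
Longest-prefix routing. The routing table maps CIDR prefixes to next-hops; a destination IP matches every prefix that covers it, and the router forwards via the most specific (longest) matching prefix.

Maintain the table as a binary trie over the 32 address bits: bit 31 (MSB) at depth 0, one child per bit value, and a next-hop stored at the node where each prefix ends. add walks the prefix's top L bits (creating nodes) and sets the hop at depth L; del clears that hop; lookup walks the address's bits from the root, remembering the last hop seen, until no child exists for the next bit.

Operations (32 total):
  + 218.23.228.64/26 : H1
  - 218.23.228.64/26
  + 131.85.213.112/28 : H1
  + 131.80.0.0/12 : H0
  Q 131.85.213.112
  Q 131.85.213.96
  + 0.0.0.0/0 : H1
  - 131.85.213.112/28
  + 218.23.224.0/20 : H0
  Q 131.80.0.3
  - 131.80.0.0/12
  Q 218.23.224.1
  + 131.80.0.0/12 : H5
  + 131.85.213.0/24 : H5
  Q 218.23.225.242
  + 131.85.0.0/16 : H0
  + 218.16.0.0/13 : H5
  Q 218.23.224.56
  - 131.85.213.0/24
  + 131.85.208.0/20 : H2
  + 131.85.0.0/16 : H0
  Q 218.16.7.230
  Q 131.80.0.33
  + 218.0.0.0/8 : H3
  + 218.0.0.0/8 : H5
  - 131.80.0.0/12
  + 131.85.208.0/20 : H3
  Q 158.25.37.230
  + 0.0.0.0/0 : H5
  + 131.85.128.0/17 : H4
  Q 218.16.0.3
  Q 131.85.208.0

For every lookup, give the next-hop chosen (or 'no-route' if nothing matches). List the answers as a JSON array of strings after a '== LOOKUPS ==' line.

Trace:
  + 218.23.228.64/26 (H1) depth=26
  - 218.23.228.64/26 clear@26
  + 131.85.213.112/28 (H1) depth=28
  + 131.80.0.0/12 (H0) depth=12
  lookup 131.85.213.112: bits 1000001101010101110101010111 walk d0:-→d1:-→d2:-→d3:-→d4:-→d5:-→d6:-→d7:-→d8:-→d9:-→d10:-→d11:-→d12:H0→d13:-→d14:-→d15:-→d16:-→d17:-→d18:-→d19:-→d20:-→d21:-→d22:-→d23:-→d24:-→d25:-→d26:-→d27:-→d28:H1 -> H1
  lookup 131.85.213.96: bits 100000110101010111010101011 walk d0:-→d1:-→d2:-→d3:-→d4:-→d5:-→d6:-→d7:-→d8:-→d9:-→d10:-→d11:-→d12:H0→d13:-→d14:-→d15:-→d16:-→d17:-→d18:-→d19:-→d20:-→d21:-→d22:-→d23:-→d24:-→d25:-→d26:-→d27:- -> H0
  + 0.0.0.0/0 (H1) depth=0
  - 131.85.213.112/28 clear@28
  + 218.23.224.0/20 (H0) depth=20
  lookup 131.80.0.3: bits 1000001101010 walk d0:H1→d1:-→d2:-→d3:-→d4:-→d5:-→d6:-→d7:-→d8:-→d9:-→d10:-→d11:-→d12:H0→d13:- -> H0
  - 131.80.0.0/12 clear@12
  lookup 218.23.224.1: bits 110110100001011111100 walk d0:H1→d1:-→d2:-→d3:-→d4:-→d5:-→d6:-→d7:-→d8:-→d9:-→d10:-→d11:-→d12:-→d13:-→d14:-→d15:-→d16:-→d17:-→d18:-→d19:-→d20:H0→d21:- -> H0
  + 131.80.0.0/12 (H5) depth=12
  + 131.85.213.0/24 (H5) depth=24
  lookup 218.23.225.242: bits 110110100001011111100 walk d0:H1→d1:-→d2:-→d3:-→d4:-→d5:-→d6:-→d7:-→d8:-→d9:-→d10:-→d11:-→d12:-→d13:-→d14:-→d15:-→d16:-→d17:-→d18:-→d19:-→d20:H0→d21:- -> H0
  + 131.85.0.0/16 (H0) depth=16
  + 218.16.0.0/13 (H5) depth=13
  lookup 218.23.224.56: bits 110110100001011111100 walk d0:H1→d1:-→d2:-→d3:-→d4:-→d5:-→d6:-→d7:-→d8:-→d9:-→d10:-→d11:-→d12:-→d13:H5→d14:-→d15:-→d16:-→d17:-→d18:-→d19:-→d20:H0→d21:- -> H0
  - 131.85.213.0/24 clear@24
  + 131.85.208.0/20 (H2) depth=20
  + 131.85.0.0/16 (H0) depth=16
  lookup 218.16.7.230: bits 1101101000010 walk d0:H1→d1:-→d2:-→d3:-→d4:-→d5:-→d6:-→d7:-→d8:-→d9:-→d10:-→d11:-→d12:-→d13:H5 -> H5
  lookup 131.80.0.33: bits 1000001101010 walk d0:H1→d1:-→d2:-→d3:-→d4:-→d5:-→d6:-→d7:-→d8:-→d9:-→d10:-→d11:-→d12:H5→d13:- -> H5
  + 218.0.0.0/8 (H3) depth=8
  + 218.0.0.0/8 (H5) depth=8
  - 131.80.0.0/12 clear@12
  + 131.85.208.0/20 (H3) depth=20
  lookup 158.25.37.230: bits 100 walk d0:H1→d1:-→d2:-→d3:- -> H1
  + 0.0.0.0/0 (H5) depth=0
  + 131.85.128.0/17 (H4) depth=17
  lookup 218.16.0.3: bits 1101101000010 walk d0:H5→d1:-→d2:-→d3:-→d4:-→d5:-→d6:-→d7:-→d8:H5→d9:-→d10:-→d11:-→d12:-→d13:H5 -> H5
  lookup 131.85.208.0: bits 100000110101010111010 walk d0:H5→d1:-→d2:-→d3:-→d4:-→d5:-→d6:-→d7:-→d8:-→d9:-→d10:-→d11:-→d12:-→d13:-→d14:-→d15:-→d16:H0→d17:H4→d18:-→d19:-→d20:H3→d21:- -> H3

== LOOKUPS ==
["H1","H0","H0","H0","H0","H0","H5","H5","H1","H5","H3"]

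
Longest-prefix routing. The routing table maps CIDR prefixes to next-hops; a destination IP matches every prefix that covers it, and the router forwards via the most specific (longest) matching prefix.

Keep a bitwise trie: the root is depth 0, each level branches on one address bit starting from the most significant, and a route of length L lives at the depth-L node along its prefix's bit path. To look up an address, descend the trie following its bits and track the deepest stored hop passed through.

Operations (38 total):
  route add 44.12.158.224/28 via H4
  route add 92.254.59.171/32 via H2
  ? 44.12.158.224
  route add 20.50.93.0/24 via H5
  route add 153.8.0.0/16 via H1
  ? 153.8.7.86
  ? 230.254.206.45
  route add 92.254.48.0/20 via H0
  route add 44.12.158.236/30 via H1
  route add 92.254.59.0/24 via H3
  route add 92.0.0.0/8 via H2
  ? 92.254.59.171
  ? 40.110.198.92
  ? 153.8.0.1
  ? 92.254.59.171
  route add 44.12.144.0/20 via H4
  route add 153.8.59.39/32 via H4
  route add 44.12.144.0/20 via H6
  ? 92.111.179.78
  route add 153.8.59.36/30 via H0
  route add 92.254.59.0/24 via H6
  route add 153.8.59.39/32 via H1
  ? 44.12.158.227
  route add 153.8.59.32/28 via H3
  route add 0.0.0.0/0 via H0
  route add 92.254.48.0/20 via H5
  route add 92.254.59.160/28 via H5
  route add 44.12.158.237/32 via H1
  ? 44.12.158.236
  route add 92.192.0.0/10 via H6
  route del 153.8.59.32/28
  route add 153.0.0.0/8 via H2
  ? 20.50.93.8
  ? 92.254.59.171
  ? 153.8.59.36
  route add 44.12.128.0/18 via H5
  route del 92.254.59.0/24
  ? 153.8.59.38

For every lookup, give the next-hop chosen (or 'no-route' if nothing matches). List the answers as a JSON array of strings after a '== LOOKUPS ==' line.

Process each operation:
  + 44.12.158.224/28 (H4) depth=28
  + 92.254.59.171/32 (H2) depth=32
  lookup 44.12.158.224: bits 0010110000001100100111101110 walk d0:-→d1:-→d2:-→d3:-→d4:-→d5:-→d6:-→d7:-→d8:-→d9:-→d10:-→d11:-→d12:-→d13:-→d14:-→d15:-→d16:-→d17:-→d18:-→d19:-→d20:-→d21:-→d22:-→d23:-→d24:-→d25:-→d26:-→d27:-→d28:H4 -> H4
  + 20.50.93.0/24 (H5) depth=24
  + 153.8.0.0/16 (H1) depth=16
  lookup 153.8.7.86: bits 1001100100001000 walk d0:-→d1:-→d2:-→d3:-→d4:-→d5:-→d6:-→d7:-→d8:-→d9:-→d10:-→d11:-→d12:-→d13:-→d14:-→d15:-→d16:H1 -> H1
  lookup 230.254.206.45: bits 1 walk d0:-→d1:- -> no-route
  + 92.254.48.0/20 (H0) depth=20
  + 44.12.158.236/30 (H1) depth=30
  + 92.254.59.0/24 (H3) depth=24
  + 92.0.0.0/8 (H2) depth=8
  lookup 92.254.59.171: bits 01011100111111100011101110101011 walk d0:-→d1:-→d2:-→d3:-→d4:-→d5:-→d6:-→d7:-→d8:H2→d9:-→d10:-→d11:-→d12:-→d13:-→d14:-→d15:-→d16:-→d17:-→d18:-→d19:-→d20:H0→d21:-→d22:-→d23:-→d24:H3→d25:-→d26:-→d27:-→d28:-→d29:-→d30:-→d31:-→d32:H2 -> H2
  lookup 40.110.198.92: bits 00101 walk d0:-→d1:-→d2:-→d3:-→d4:-→d5:- -> no-route
  lookup 153.8.0.1: bits 1001100100001000 walk d0:-→d1:-→d2:-→d3:-→d4:-→d5:-→d6:-→d7:-→d8:-→d9:-→d10:-→d11:-→d12:-→d13:-→d14:-→d15:-→d16:H1 -> H1
  lookup 92.254.59.171: bits 01011100111111100011101110101011 walk d0:-→d1:-→d2:-→d3:-→d4:-→d5:-→d6:-→d7:-→d8:H2→d9:-→d10:-→d11:-→d12:-→d13:-→d14:-→d15:-→d16:-→d17:-→d18:-→d19:-→d20:H0→d21:-→d22:-→d23:-→d24:H3→d25:-→d26:-→d27:-→d28:-→d29:-→d30:-→d31:-→d32:H2 -> H2
  + 44.12.144.0/20 (H4) depth=20
  + 153.8.59.39/32 (H4) depth=32
  + 44.12.144.0/20 (H6) depth=20
  lookup 92.111.179.78: bits 01011100 walk d0:-→d1:-→d2:-→d3:-→d4:-→d5:-→d6:-→d7:-→d8:H2 -> H2
  + 153.8.59.36/30 (H0) depth=30
  + 92.254.59.0/24 (H6) depth=24
  + 153.8.59.39/32 (H1) depth=32
  lookup 44.12.158.227: bits 0010110000001100100111101110 walk d0:-→d1:-→d2:-→d3:-→d4:-→d5:-→d6:-→d7:-→d8:-→d9:-→d10:-→d11:-→d12:-→d13:-→d14:-→d15:-→d16:-→d17:-→d18:-→d19:-→d20:H6→d21:-→d22:-→d23:-→d24:-→d25:-→d26:-→d27:-→d28:H4 -> H4
  + 153.8.59.32/28 (H3) depth=28
  + 0.0.0.0/0 (H0) depth=0
  + 92.254.48.0/20 (H5) depth=20
  + 92.254.59.160/28 (H5) depth=28
  + 44.12.158.237/32 (H1) depth=32
  lookup 44.12.158.236: bits 0010110000001100100111101110110 walk d0:H0→d1:-→d2:-→d3:-→d4:-→d5:-→d6:-→d7:-→d8:-→d9:-→d10:-→d11:-→d12:-→d13:-→d14:-→d15:-→d16:-→d17:-→d18:-→d19:-→d20:H6→d21:-→d22:-→d23:-→d24:-→d25:-→d26:-→d27:-→d28:H4→d29:-→d30:H1→d31:- -> H1
  + 92.192.0.0/10 (H6) depth=10
  del 153.8.59.32/28 (clear depth 28)
  + 153.0.0.0/8 (H2) depth=8
  lookup 20.50.93.8: bits 000101000011001001011101 walk d0:H0→d1:-→d2:-→d3:-→d4:-→d5:-→d6:-→d7:-→d8:-→d9:-→d10:-→d11:-→d12:-→d13:-→d14:-→d15:-→d16:-→d17:-→d18:-→d19:-→d20:-→d21:-→d22:-→d23:-→d24:H5 -> H5
  lookup 92.254.59.171: bits 01011100111111100011101110101011 walk d0:H0→d1:-→d2:-→d3:-→d4:-→d5:-→d6:-→d7:-→d8:H2→d9:-→d10:H6→d11:-→d12:-→d13:-→d14:-→d15:-→d16:-→d17:-→d18:-→d19:-→d20:H5→d21:-→d22:-→d23:-→d24:H6→d25:-→d26:-→d27:-→d28:H5→d29:-→d30:-→d31:-→d32:H2 -> H2
  lookup 153.8.59.36: bits 100110010000100000111011001001 walk d0:H0→d1:-→d2:-→d3:-→d4:-→d5:-→d6:-→d7:-→d8:H2→d9:-→d10:-→d11:-→d12:-→d13:-→d14:-→d15:-→d16:H1→d17:-→d18:-→d19:-→d20:-→d21:-→d22:-→d23:-→d24:-→d25:-→d26:-→d27:-→d28:-→d29:-→d30:H0 -> H0
  + 44.12.128.0/18 (H5) depth=18
  del 92.254.59.0/24 (clear depth 24)
  lookup 153.8.59.38: bits 1001100100001000001110110010011 walk d0:H0→d1:-→d2:-→d3:-→d4:-→d5:-→d6:-→d7:-→d8:H2→d9:-→d10:-→d11:-→d12:-→d13:-→d14:-→d15:-→d16:H1→d17:-→d18:-→d19:-→d20:-→d21:-→d22:-→d23:-→d24:-→d25:-→d26:-→d27:-→d28:-→d29:-→d30:H0→d31:- -> H0

== LOOKUPS ==
["H4","H1","no-route","H2","no-route","H1","H2","H2","H4","H1","H5","H2","H0","H0"]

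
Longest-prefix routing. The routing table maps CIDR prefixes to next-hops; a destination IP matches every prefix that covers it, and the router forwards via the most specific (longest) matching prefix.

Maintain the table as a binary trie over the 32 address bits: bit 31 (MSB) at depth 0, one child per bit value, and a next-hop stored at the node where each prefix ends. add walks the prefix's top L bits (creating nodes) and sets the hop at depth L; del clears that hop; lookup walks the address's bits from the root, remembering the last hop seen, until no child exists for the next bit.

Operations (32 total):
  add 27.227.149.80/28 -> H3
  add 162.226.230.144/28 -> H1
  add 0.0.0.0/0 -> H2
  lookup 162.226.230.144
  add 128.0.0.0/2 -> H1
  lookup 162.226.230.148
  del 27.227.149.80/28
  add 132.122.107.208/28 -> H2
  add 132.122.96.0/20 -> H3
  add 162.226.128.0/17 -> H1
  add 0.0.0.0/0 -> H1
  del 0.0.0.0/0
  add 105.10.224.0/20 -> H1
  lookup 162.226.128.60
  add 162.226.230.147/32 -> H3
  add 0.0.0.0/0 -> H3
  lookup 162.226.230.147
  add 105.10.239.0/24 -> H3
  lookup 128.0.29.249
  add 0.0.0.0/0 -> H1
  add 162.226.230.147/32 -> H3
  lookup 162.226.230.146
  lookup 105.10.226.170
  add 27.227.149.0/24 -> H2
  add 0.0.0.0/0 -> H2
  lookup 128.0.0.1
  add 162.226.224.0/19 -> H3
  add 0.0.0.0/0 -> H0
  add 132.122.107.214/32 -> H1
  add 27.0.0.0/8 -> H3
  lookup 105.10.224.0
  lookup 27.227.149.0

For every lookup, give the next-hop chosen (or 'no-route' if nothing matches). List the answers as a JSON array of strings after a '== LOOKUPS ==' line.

Apply in order:
  add 27.227.149.80/28 -> H3 at depth 28
  add 162.226.230.144/28 -> H1 at depth 28
  add 0.0.0.0/0 -> H2 at depth 0
  Q 162.226.230.144: descend 1010001011100010111001101001 ; hops seen [H2,H1] ; pick H1
  add 128.0.0.0/2 -> H1 at depth 2
  Q 162.226.230.148: descend 1010001011100010111001101001 ; hops seen [H2,H1,H1] ; pick H1
  - 27.227.149.80/28 clear@28
  add 132.122.107.208/28 -> H2 at depth 28
  add 132.122.96.0/20 -> H3 at depth 20
  add 162.226.128.0/17 -> H1 at depth 17
  add 0.0.0.0/0 -> H1 at depth 0
  - 0.0.0.0/0 clear@0
  add 105.10.224.0/20 -> H1 at depth 20
  Q 162.226.128.60: descend 10100010111000101 ; hops seen [H1,H1] ; pick H1
  add 162.226.230.147/32 -> H3 at depth 32
  add 0.0.0.0/0 -> H3 at depth 0
  Q 162.226.230.147: descend 10100010111000101110011010010011 ; hops seen [H3,H1,H1,H1,H3] ; pick H3
  add 105.10.239.0/24 -> H3 at depth 24
  Q 128.0.29.249: descend 10000 ; hops seen [H3,H1] ; pick H1
  add 0.0.0.0/0 -> H1 at depth 0
  add 162.226.230.147/32 -> H3 at depth 32
  Q 162.226.230.146: descend 1010001011100010111001101001001 ; hops seen [H1,H1,H1,H1] ; pick H1
  Q 105.10.226.170: descend 01101001000010101110 ; hops seen [H1,H1] ; pick H1
  add 27.227.149.0/24 -> H2 at depth 24
  add 0.0.0.0/0 -> H2 at depth 0
  Q 128.0.0.1: descend 10000 ; hops seen [H2,H1] ; pick H1
  add 162.226.224.0/19 -> H3 at depth 19
  add 0.0.0.0/0 -> H0 at depth 0
  add 132.122.107.214/32 -> H1 at depth 32
  add 27.0.0.0/8 -> H3 at depth 8
  Q 105.10.224.0: descend 01101001000010101110 ; hops seen [H0,H1] ; pick H1
  Q 27.227.149.0: descend 0001101111100011100101010 ; hops seen [H0,H3,H2] ; pick H2

== LOOKUPS ==
["H1","H1","H1","H3","H1","H1","H1","H1","H1","H2"]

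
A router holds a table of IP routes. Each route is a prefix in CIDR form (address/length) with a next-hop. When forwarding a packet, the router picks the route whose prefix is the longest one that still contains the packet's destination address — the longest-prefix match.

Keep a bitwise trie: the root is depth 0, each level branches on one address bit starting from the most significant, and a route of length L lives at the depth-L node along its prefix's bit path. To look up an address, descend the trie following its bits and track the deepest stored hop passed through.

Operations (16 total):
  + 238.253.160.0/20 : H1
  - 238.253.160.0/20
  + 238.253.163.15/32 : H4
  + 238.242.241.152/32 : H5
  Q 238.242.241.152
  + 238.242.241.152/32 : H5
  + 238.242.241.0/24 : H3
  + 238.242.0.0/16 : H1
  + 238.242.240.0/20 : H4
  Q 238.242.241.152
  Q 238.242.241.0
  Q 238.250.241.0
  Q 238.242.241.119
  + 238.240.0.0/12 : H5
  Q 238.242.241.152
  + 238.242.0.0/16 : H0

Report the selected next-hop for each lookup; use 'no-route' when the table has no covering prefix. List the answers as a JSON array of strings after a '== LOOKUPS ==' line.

Apply in order:
  + 238.253.160.0/20 (H1) depth=20
  del 238.253.160.0/20 (clear depth 20)
  + 238.253.163.15/32 (H4) depth=32
  + 238.242.241.152/32 (H5) depth=32
  lookup 238.242.241.152: bits 11101110111100101111000110011000 walk d0:-→d1:-→d2:-→d3:-→d4:-→d5:-→d6:-→d7:-→d8:-→d9:-→d10:-→d11:-→d12:-→d13:-→d14:-→d15:-→d16:-→d17:-→d18:-→d19:-→d20:-→d21:-→d22:-→d23:-→d24:-→d25:-→d26:-→d27:-→d28:-→d29:-→d30:-→d31:-→d32:H5 -> H5
  + 238.242.241.152/32 (H5) depth=32
  + 238.242.241.0/24 (H3) depth=24
  + 238.242.0.0/16 (H1) depth=16
  + 238.242.240.0/20 (H4) depth=20
  lookup 238.242.241.152: bits 11101110111100101111000110011000 walk d0:-→d1:-→d2:-→d3:-→d4:-→d5:-→d6:-→d7:-→d8:-→d9:-→d10:-→d11:-→d12:-→d13:-→d14:-→d15:-→d16:H1→d17:-→d18:-→d19:-→d20:H4→d21:-→d22:-→d23:-→d24:H3→d25:-→d26:-→d27:-→d28:-→d29:-→d30:-→d31:-→d32:H5 -> H5
  lookup 238.242.241.0: bits 111011101111001011110001 walk d0:-→d1:-→d2:-→d3:-→d4:-→d5:-→d6:-→d7:-→d8:-→d9:-→d10:-→d11:-→d12:-→d13:-→d14:-→d15:-→d16:H1→d17:-→d18:-→d19:-→d20:H4→d21:-→d22:-→d23:-→d24:H3 -> H3
  lookup 238.250.241.0: bits 1110111011111 walk d0:-→d1:-→d2:-→d3:-→d4:-→d5:-→d6:-→d7:-→d8:-→d9:-→d10:-→d11:-→d12:-→d13:- -> no-route
  lookup 238.242.241.119: bits 111011101111001011110001 walk d0:-→d1:-→d2:-→d3:-→d4:-→d5:-→d6:-→d7:-→d8:-→d9:-→d10:-→d11:-→d12:-→d13:-→d14:-→d15:-→d16:H1→d17:-→d18:-→d19:-→d20:H4→d21:-→d22:-→d23:-→d24:H3 -> H3
  + 238.240.0.0/12 (H5) depth=12
  lookup 238.242.241.152: bits 11101110111100101111000110011000 walk d0:-→d1:-→d2:-→d3:-→d4:-→d5:-→d6:-→d7:-→d8:-→d9:-→d10:-→d11:-→d12:H5→d13:-→d14:-→d15:-→d16:H1→d17:-→d18:-→d19:-→d20:H4→d21:-→d22:-→d23:-→d24:H3→d25:-→d26:-→d27:-→d28:-→d29:-→d30:-→d31:-→d32:H5 -> H5
  + 238.242.0.0/16 (H0) depth=16

== LOOKUPS ==
["H5","H5","H3","no-route","H3","H5"]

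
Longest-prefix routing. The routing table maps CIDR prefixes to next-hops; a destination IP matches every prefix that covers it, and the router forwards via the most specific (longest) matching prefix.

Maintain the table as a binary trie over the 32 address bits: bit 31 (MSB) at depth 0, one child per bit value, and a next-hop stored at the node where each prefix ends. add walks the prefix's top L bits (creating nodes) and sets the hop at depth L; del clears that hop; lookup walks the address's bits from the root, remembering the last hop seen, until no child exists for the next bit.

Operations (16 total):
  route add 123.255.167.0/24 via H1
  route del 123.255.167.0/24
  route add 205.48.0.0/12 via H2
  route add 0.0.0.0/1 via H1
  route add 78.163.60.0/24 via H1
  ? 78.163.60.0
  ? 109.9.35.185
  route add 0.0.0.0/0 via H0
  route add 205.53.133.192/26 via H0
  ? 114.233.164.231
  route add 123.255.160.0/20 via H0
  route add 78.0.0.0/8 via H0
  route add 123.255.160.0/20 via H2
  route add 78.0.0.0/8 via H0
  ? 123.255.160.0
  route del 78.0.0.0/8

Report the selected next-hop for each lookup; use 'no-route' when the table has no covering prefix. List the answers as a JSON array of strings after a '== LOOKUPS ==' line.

Trace:
  + 123.255.167.0/24 (H1) depth=24
  - 123.255.167.0/24 clear@24
  + 205.48.0.0/12 (H2) depth=12
  + 0.0.0.0/1 (H1) depth=1
  + 78.163.60.0/24 (H1) depth=24
  Q 78.163.60.0: descend 010011101010001100111100 ; hops seen [H1,H1] ; pick H1
  Q 109.9.35.185: descend 011 ; hops seen [H1] ; pick H1
  + 0.0.0.0/0 (H0) depth=0
  + 205.53.133.192/26 (H0) depth=26
  Q 114.233.164.231: descend 0111 ; hops seen [H0,H1] ; pick H1
  + 123.255.160.0/20 (H0) depth=20
  + 78.0.0.0/8 (H0) depth=8
  + 123.255.160.0/20 (H2) depth=20
  + 78.0.0.0/8 (H0) depth=8
  Q 123.255.160.0: descend 011110111111111110100 ; hops seen [H0,H1,H2] ; pick H2
  - 78.0.0.0/8 clear@8

== LOOKUPS ==
["H1","H1","H1","H2"]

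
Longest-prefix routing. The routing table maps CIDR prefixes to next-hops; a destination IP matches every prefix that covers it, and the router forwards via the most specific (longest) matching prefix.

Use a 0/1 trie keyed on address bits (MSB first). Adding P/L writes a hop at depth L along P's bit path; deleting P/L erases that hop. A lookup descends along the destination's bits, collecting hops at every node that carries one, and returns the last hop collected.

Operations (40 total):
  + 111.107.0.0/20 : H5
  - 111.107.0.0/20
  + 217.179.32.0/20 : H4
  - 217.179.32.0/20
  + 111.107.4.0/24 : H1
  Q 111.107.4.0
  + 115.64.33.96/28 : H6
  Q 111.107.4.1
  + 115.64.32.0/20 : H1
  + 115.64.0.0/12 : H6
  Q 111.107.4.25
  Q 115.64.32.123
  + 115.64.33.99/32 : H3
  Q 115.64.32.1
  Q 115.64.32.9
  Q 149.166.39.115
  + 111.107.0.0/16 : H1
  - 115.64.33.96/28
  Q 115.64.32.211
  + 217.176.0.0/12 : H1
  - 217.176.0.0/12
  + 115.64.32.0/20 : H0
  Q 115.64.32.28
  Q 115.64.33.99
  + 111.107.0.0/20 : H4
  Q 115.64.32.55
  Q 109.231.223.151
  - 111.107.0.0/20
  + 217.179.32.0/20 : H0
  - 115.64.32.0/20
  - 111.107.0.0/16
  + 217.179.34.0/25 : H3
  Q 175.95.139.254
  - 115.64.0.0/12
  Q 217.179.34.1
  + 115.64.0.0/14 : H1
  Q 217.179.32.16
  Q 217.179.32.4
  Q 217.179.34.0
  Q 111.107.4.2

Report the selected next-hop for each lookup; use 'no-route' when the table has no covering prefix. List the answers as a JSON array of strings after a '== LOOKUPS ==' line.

Trace:
  + 111.107.0.0/20 (H5) depth=20
  - 111.107.0.0/20 clear@20
  + 217.179.32.0/20 (H4) depth=20
  - 217.179.32.0/20 clear@20
  + 111.107.4.0/24 (H1) depth=24
  lookup 111.107.4.0: bits 011011110110101100000100 walk d0:-→d1:-→d2:-→d3:-→d4:-→d5:-→d6:-→d7:-→d8:-→d9:-→d10:-→d11:-→d12:-→d13:-→d14:-→d15:-→d16:-→d17:-→d18:-→d19:-→d20:-→d21:-→d22:-→d23:-→d24:H1 -> H1
  + 115.64.33.96/28 (H6) depth=28
  lookup 111.107.4.1: bits 011011110110101100000100 walk d0:-→d1:-→d2:-→d3:-→d4:-→d5:-→d6:-→d7:-→d8:-→d9:-→d10:-→d11:-→d12:-→d13:-→d14:-→d15:-→d16:-→d17:-→d18:-→d19:-→d20:-→d21:-→d22:-→d23:-→d24:H1 -> H1
  + 115.64.32.0/20 (H1) depth=20
  + 115.64.0.0/12 (H6) depth=12
  lookup 111.107.4.25: bits 011011110110101100000100 walk d0:-→d1:-→d2:-→d3:-→d4:-→d5:-→d6:-→d7:-→d8:-→d9:-→d10:-→d11:-→d12:-→d13:-→d14:-→d15:-→d16:-→d17:-→d18:-→d19:-→d20:-→d21:-→d22:-→d23:-→d24:H1 -> H1
  lookup 115.64.32.123: bits 01110011010000000010000 walk d0:-→d1:-→d2:-→d3:-→d4:-→d5:-→d6:-→d7:-→d8:-→d9:-→d10:-→d11:-→d12:H6→d13:-→d14:-→d15:-→d16:-→d17:-→d18:-→d19:-→d20:H1→d21:-→d22:-→d23:- -> H1
  + 115.64.33.99/32 (H3) depth=32
  lookup 115.64.32.1: bits 01110011010000000010000 walk d0:-→d1:-→d2:-→d3:-→d4:-→d5:-→d6:-→d7:-→d8:-→d9:-→d10:-→d11:-→d12:H6→d13:-→d14:-→d15:-→d16:-→d17:-→d18:-→d19:-→d20:H1→d21:-→d22:-→d23:- -> H1
  lookup 115.64.32.9: bits 01110011010000000010000 walk d0:-→d1:-→d2:-→d3:-→d4:-→d5:-→d6:-→d7:-→d8:-→d9:-→d10:-→d11:-→d12:H6→d13:-→d14:-→d15:-→d16:-→d17:-→d18:-→d19:-→d20:H1→d21:-→d22:-→d23:- -> H1
  lookup 149.166.39.115: bits 1 walk d0:-→d1:- -> no-route
  + 111.107.0.0/16 (H1) depth=16
  - 115.64.33.96/28 clear@28
  lookup 115.64.32.211: bits 01110011010000000010000 walk d0:-→d1:-→d2:-→d3:-→d4:-→d5:-→d6:-→d7:-→d8:-→d9:-→d10:-→d11:-→d12:H6→d13:-→d14:-→d15:-→d16:-→d17:-→d18:-→d19:-→d20:H1→d21:-→d22:-→d23:- -> H1
  + 217.176.0.0/12 (H1) depth=12
  - 217.176.0.0/12 clear@12
  + 115.64.32.0/20 (H0) depth=20
  lookup 115.64.32.28: bits 01110011010000000010000 walk d0:-→d1:-→d2:-→d3:-→d4:-→d5:-→d6:-→d7:-→d8:-→d9:-→d10:-→d11:-→d12:H6→d13:-→d14:-→d15:-→d16:-→d17:-→d18:-→d19:-→d20:H0→d21:-→d22:-→d23:- -> H0
  lookup 115.64.33.99: bits 01110011010000000010000101100011 walk d0:-→d1:-→d2:-→d3:-→d4:-→d5:-→d6:-→d7:-→d8:-→d9:-→d10:-→d11:-→d12:H6→d13:-→d14:-→d15:-→d16:-→d17:-→d18:-→d19:-→d20:H0→d21:-→d22:-→d23:-→d24:-→d25:-→d26:-→d27:-→d28:-→d29:-→d30:-→d31:-→d32:H3 -> H3
  + 111.107.0.0/20 (H4) depth=20
  lookup 115.64.32.55: bits 01110011010000000010000 walk d0:-→d1:-→d2:-→d3:-→d4:-→d5:-→d6:-→d7:-→d8:-→d9:-→d10:-→d11:-→d12:H6→d13:-→d14:-→d15:-→d16:-→d17:-→d18:-→d19:-→d20:H0→d21:-→d22:-→d23:- -> H0
  lookup 109.231.223.151: bits 011011 walk d0:-→d1:-→d2:-→d3:-→d4:-→d5:-→d6:- -> no-route
  - 111.107.0.0/20 clear@20
  + 217.179.32.0/20 (H0) depth=20
  - 115.64.32.0/20 clear@20
  - 111.107.0.0/16 clear@16
  + 217.179.34.0/25 (H3) depth=25
  lookup 175.95.139.254: bits 1 walk d0:-→d1:- -> no-route
  - 115.64.0.0/12 clear@12
  lookup 217.179.34.1: bits 1101100110110011001000100 walk d0:-→d1:-→d2:-→d3:-→d4:-→d5:-→d6:-→d7:-→d8:-→d9:-→d10:-→d11:-→d12:-→d13:-→d14:-→d15:-→d16:-→d17:-→d18:-→d19:-→d20:H0→d21:-→d22:-→d23:-→d24:-→d25:H3 -> H3
  + 115.64.0.0/14 (H1) depth=14
  lookup 217.179.32.16: bits 1101100110110011001000 walk d0:-→d1:-→d2:-→d3:-→d4:-→d5:-→d6:-→d7:-→d8:-→d9:-→d10:-→d11:-→d12:-→d13:-→d14:-→d15:-→d16:-→d17:-→d18:-→d19:-→d20:H0→d21:-→d22:- -> H0
  lookup 217.179.32.4: bits 1101100110110011001000 walk d0:-→d1:-→d2:-→d3:-→d4:-→d5:-→d6:-→d7:-→d8:-→d9:-→d10:-→d11:-→d12:-→d13:-→d14:-→d15:-→d16:-→d17:-→d18:-→d19:-→d20:H0→d21:-→d22:- -> H0
  lookup 217.179.34.0: bits 1101100110110011001000100 walk d0:-→d1:-→d2:-→d3:-→d4:-→d5:-→d6:-→d7:-→d8:-→d9:-→d10:-→d11:-→d12:-→d13:-→d14:-→d15:-→d16:-→d17:-→d18:-→d19:-→d20:H0→d21:-→d22:-→d23:-→d24:-→d25:H3 -> H3
  lookup 111.107.4.2: bits 011011110110101100000100 walk d0:-→d1:-→d2:-→d3:-→d4:-→d5:-→d6:-→d7:-→d8:-→d9:-→d10:-→d11:-→d12:-→d13:-→d14:-→d15:-→d16:-→d17:-→d18:-→d19:-→d20:-→d21:-→d22:-→d23:-→d24:H1 -> H1

== LOOKUPS ==
["H1","H1","H1","H1","H1","H1","no-route","H1","H0","H3","H0","no-route","no-route","H3","H0","H0","H3","H1"]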